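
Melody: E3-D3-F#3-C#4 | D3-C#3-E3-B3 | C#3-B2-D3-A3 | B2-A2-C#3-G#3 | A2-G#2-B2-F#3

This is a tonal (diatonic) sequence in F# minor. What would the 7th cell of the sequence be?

Taking 4-note groups, the heads are E3, D3, C#3, B2, A2: the pattern moves down a 2nd.
Continuing the starts: G#2 → F#2.
So cell 7 is F#2 E2 G#2 D3.

F#2 E2 G#2 D3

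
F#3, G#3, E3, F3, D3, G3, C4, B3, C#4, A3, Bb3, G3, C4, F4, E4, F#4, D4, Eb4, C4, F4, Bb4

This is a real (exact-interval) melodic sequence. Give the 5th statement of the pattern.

D5 E5 C5 Db5 Bb4 Eb5 Ab5

Taking 7-note groups, the heads are F#3, B3, E4: the pattern moves up a 4th.
Continuing the starts: A4 → D5.
From D5 the exact shape gives D5 E5 C5 Db5 Bb4 Eb5 Ab5.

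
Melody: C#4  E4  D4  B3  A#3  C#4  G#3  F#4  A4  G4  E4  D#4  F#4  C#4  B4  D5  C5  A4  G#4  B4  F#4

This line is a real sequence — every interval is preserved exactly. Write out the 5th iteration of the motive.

A5 C6 Bb5 G5 F#5 A5 E5

The 7-note cells begin on C#4, F#4, B4 — each up a 4th from the last.
Carrying on: E5 → A5.
From A5 the exact shape gives A5 C6 Bb5 G5 F#5 A5 E5.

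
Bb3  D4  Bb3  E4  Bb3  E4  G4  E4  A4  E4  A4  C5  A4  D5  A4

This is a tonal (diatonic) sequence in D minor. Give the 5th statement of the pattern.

G5 Bb5 G5 C6 G5

Taking 5-note groups, the heads are Bb3, E4, A4: the pattern moves up a 4th.
Carrying on: D5 → G5.
So cell 5 is G5 Bb5 G5 C6 G5.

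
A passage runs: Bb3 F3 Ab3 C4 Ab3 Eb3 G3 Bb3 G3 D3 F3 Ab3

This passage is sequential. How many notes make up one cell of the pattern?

Try groups of 4 (3 cells in 12 notes):
Bb3 F3 Ab3 C4 | Ab3 Eb3 G3 Bb3 | G3 D3 F3 Ab3
That's a consistent down a 2nd shift per cell, and no other grouping gives one.

4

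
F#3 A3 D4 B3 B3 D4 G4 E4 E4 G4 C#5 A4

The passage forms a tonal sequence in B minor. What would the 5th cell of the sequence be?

Unit = 4 notes; the statements start on F#3, B3, E4, moving up a 4th each time.
Carrying on: A4 → D5.
So cell 5 is D5 F#5 B5 G5.

D5 F#5 B5 G5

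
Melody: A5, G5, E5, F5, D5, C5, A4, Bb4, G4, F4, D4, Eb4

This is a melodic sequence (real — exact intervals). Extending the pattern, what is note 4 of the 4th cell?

Grouping in 4s, the 4th note of each cell is F5, Bb4, Eb4.
Each moves down a 5th; the next is Ab3.

Ab3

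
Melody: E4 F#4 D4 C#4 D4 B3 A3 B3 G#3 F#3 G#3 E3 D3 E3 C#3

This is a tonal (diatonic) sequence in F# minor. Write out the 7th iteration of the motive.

Taking 3-note groups, the heads are E4, C#4, A3, F#3, D3: the pattern moves down a 3rd.
Continuing the starts: B2 → G#2.
Statement 7 starts on G#2 and keeps the same diatonic contour: G#2 A2 F#2.

G#2 A2 F#2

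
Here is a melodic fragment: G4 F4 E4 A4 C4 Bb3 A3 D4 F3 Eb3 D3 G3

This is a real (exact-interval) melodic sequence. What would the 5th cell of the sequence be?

Eb2 Db2 C2 F2

The 4-note cells begin on G4, C4, F3 — each down a 5th from the last.
Continuing the starts: Bb2 → Eb2.
So cell 5 is Eb2 Db2 C2 F2.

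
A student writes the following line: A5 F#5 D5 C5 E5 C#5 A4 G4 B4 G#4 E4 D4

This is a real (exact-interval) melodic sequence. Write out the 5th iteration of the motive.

C#4 A#3 F#3 E3

With a 4-note motive the entries are A5, E5, B4, each down a 4th from the previous.
Extending down a 4th: F#4 → C#4.
Statement 5 starts on C#4 and keeps the same exact contour: C#4 A#3 F#3 E3.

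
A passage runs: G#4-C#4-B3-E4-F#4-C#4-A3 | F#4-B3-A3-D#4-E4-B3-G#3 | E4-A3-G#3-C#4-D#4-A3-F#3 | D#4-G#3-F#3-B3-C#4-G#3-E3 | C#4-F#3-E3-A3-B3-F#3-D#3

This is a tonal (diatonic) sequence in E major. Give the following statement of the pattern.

B3 E3 D#3 G#3 A3 E3 C#3

With a 7-note motive the entries are G#4, F#4, E4, D#4, C#4, each down a 2nd from the previous.
From B3 the diatonic shape gives B3 E3 D#3 G#3 A3 E3 C#3.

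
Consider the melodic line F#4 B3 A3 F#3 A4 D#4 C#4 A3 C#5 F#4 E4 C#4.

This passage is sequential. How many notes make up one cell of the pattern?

12 notes total. Splitting into 3 groups of 4:
F#4 B3 A3 F#3 | A4 D#4 C#4 A3 | C#5 F#4 E4 C#4
That's a consistent up a 3rd shift per cell, and no other grouping gives one.

4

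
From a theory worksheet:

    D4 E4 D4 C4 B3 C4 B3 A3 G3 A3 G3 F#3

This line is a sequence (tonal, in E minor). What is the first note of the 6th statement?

A2

With a 4-note motive the entries are D4, B3, G3, each down a 3rd from the previous.
Extending the heads down a 3rd: E3 → C3 → A2.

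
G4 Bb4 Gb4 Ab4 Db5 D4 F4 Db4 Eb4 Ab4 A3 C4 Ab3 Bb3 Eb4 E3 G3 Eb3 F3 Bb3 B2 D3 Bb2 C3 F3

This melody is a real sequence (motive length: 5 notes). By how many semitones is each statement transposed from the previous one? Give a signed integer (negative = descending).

-5

The 5-note cells begin on G4, D4, A3, E3, B2 — each down a 4th from the last.
Counting half-steps from G4 to D4: -5.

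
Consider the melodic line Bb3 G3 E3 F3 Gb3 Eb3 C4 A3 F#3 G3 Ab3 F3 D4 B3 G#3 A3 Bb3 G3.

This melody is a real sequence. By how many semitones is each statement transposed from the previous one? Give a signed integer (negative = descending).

Taking 6-note groups, the heads are Bb3, C4, D4: the pattern moves up a 2nd.
Bb3 to C4 spans +2 semitones.

2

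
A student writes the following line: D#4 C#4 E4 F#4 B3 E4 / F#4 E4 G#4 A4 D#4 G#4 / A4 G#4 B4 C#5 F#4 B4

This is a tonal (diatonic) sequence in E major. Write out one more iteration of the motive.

C#5 B4 D#5 E5 A4 D#5

With a 6-note motive the entries are D#4, F#4, A4, each up a 3rd from the previous.
From C#5 the diatonic shape gives C#5 B4 D#5 E5 A4 D#5.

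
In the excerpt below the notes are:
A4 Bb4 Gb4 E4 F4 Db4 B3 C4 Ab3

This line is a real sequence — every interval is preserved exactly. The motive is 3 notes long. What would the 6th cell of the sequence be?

With a 3-note motive the entries are A4, E4, B3, each down a 4th from the previous.
Continuing the starts: F#3 → C#3 → G#2.
From G#2 the exact shape gives G#2 A2 F2.

G#2 A2 F2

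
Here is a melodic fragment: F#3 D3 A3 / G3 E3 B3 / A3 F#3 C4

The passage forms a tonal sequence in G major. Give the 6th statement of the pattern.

Taking 3-note groups, the heads are F#3, G3, A3: the pattern moves up a 2nd.
Continuing the starts: B3 → C4 → D4.
So cell 6 is D4 B3 F#4.

D4 B3 F#4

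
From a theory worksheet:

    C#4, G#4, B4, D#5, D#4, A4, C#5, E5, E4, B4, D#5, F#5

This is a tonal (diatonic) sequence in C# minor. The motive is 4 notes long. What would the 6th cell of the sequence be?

A4 E5 G#5 B5

The 4-note cells begin on C#4, D#4, E4 — each up a 2nd from the last.
Carrying on: F#4 → G#4 → A4.
Statement 6 starts on A4 and keeps the same diatonic contour: A4 E5 G#5 B5.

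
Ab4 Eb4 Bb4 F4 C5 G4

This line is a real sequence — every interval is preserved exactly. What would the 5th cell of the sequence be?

E5 B4

Unit = 2 notes; the statements start on Ab4, Bb4, C5, moving up a 2nd each time.
Continuing the starts: D5 → E5.
So cell 5 is E5 B4.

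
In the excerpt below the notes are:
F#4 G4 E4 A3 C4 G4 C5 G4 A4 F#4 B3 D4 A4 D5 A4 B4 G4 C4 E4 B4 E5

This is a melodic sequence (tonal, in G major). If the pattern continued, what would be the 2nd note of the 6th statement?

The unit is 7 notes. Position-2 pitches of the 3 shown cells: G4, A4, B4.
Carrying that up a 2nd forward: C5 → D5 → E5.

E5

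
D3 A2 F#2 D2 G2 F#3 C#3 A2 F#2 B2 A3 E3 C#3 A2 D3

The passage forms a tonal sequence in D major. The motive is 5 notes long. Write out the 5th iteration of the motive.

With a 5-note motive the entries are D3, F#3, A3, each up a 3rd from the previous.
Carrying on: C#4 → E4.
So cell 5 is E4 B3 G3 E3 A3.

E4 B3 G3 E3 A3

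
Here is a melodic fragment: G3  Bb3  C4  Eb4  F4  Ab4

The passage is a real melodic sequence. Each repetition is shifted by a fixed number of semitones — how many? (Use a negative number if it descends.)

5

Taking 2-note groups, the heads are G3, C4, F4: the pattern moves up a 4th.
G3→C4 is 60 − 55 = 5 semitones.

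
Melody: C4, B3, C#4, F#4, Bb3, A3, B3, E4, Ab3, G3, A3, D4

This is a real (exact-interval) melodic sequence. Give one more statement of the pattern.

With a 4-note motive the entries are C4, Bb3, Ab3, each down a 2nd from the previous.
From Gb3 the exact shape gives Gb3 F3 G3 C4.

Gb3 F3 G3 C4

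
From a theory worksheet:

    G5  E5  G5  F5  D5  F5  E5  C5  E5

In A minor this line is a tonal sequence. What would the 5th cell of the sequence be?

C5 A4 C5

With a 3-note motive the entries are G5, F5, E5, each down a 2nd from the previous.
Continuing the starts: D5 → C5.
So cell 5 is C5 A4 C5.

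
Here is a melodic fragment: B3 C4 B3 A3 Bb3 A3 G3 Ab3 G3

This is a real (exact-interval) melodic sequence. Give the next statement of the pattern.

Unit = 3 notes; the statements start on B3, A3, G3, moving down a 2nd each time.
So cell 4 is F3 Gb3 F3.

F3 Gb3 F3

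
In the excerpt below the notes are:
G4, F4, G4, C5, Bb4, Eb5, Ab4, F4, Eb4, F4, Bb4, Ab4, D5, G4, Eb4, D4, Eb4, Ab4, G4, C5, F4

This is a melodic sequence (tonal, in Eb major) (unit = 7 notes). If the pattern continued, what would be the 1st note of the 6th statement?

With 7-note cells, note 1 of each statement runs G4, F4, Eb4.
Extending down a 2nd: D4 → C4 → Bb3.

Bb3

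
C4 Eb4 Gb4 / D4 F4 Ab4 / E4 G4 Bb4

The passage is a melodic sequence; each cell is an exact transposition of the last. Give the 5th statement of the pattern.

Unit = 3 notes; the statements start on C4, D4, E4, moving up a 2nd each time.
Extending up a 2nd: F#4 → G#4.
Statement 5 starts on G#4 and keeps the same exact contour: G#4 B4 D5.

G#4 B4 D5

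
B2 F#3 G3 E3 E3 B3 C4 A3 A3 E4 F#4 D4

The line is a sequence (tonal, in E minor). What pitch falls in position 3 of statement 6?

A5

The unit is 4 notes. Position-3 pitches of the 3 shown cells: G3, C4, F#4.
Each moves up a 4th. Continuing: B4 → E5 → A5.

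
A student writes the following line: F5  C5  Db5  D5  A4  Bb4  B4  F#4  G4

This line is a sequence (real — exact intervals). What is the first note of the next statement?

G#4

With a 3-note motive the entries are F5, D5, B4, each down a 3rd from the previous.
One more step down a 3rd gives G#4.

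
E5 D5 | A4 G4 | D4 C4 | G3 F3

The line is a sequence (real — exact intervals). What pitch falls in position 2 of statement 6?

Eb2

The unit is 2 notes. Position-2 pitches of the 4 shown cells: D5, G4, C4, F3.
Extending down a 5th: Bb2 → Eb2.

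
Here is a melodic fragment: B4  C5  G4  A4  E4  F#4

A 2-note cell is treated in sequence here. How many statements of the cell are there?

6 notes in groups of 2 gives 6/2 = 3 statements.
Starts: B4, G4, E4 — each down a 3rd.

3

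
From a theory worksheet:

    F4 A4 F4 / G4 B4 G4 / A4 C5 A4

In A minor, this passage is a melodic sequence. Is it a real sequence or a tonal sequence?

Every note is diatonic to A minor.
Cell 1 has +4 semitones from note 1 to 2, but cell 3 has +3 — the interval quality changes while the contour stays the same, which is the hallmark of a tonal sequence.

tonal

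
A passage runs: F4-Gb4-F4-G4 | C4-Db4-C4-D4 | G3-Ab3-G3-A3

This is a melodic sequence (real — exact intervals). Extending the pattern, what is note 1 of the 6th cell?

E2

The unit is 4 notes. Position-1 pitches of the 3 shown cells: F4, C4, G3.
Extending down a 4th: D3 → A2 → E2.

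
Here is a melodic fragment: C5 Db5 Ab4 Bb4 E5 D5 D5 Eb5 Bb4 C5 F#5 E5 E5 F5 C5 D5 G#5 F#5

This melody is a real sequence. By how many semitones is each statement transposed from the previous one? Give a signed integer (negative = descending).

Unit = 6 notes; the statements start on C5, D5, E5, moving up a 2nd each time.
C5→D5 is 74 − 72 = 2 semitones.

2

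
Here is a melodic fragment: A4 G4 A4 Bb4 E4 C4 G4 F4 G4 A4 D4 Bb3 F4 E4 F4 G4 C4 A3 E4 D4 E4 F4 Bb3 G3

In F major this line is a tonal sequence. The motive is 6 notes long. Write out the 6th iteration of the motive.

C4 Bb3 C4 D4 G3 E3

Unit = 6 notes; the statements start on A4, G4, F4, E4, moving down a 2nd each time.
Carrying on: D4 → C4.
Statement 6 starts on C4 and keeps the same diatonic contour: C4 Bb3 C4 D4 G3 E3.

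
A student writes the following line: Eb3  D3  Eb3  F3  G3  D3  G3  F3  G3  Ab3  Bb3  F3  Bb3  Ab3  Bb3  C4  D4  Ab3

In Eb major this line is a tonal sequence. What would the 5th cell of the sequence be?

With a 6-note motive the entries are Eb3, G3, Bb3, each up a 3rd from the previous.
Extending up a 3rd: D4 → F4.
So cell 5 is F4 Eb4 F4 G4 Ab4 Eb4.

F4 Eb4 F4 G4 Ab4 Eb4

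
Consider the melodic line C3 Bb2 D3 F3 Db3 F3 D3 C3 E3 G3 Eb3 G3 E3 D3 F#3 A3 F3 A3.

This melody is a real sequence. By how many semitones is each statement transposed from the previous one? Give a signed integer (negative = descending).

Unit = 6 notes; the statements start on C3, D3, E3, moving up a 2nd each time.
C3 to D3 spans +2 semitones.

2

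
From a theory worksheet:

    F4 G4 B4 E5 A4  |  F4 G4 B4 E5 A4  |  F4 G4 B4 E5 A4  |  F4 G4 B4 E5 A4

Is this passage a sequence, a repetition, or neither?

repetition

Each 5-note cell is identical (F4 G4 B4 E5 A4), restated at the same pitch.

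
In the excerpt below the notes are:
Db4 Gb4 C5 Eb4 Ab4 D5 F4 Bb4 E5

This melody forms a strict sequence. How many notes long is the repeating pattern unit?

9 notes total. Splitting into 3 groups of 3:
Db4 Gb4 C5 | Eb4 Ab4 D5 | F4 Bb4 E5
Every group is a transposition up a 2nd of the one before; no shorter unit works.

3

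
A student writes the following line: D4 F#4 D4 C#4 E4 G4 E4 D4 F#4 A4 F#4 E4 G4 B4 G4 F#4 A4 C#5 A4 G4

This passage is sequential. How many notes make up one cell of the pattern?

4

20 notes total. Splitting into 5 groups of 4:
D4 F#4 D4 C#4 | E4 G4 E4 D4 | F#4 A4 F#4 E4 | G4 B4 G4 F#4 | A4 C#5 A4 G4
Each cell is the previous one up a 2nd — so the unit is 4 notes.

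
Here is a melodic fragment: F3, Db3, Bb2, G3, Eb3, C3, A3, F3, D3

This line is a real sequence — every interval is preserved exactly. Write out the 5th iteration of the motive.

The 3-note cells begin on F3, G3, A3 — each up a 2nd from the last.
Continuing the starts: B3 → C#4.
Statement 5 starts on C#4 and keeps the same exact contour: C#4 A3 F#3.

C#4 A3 F#3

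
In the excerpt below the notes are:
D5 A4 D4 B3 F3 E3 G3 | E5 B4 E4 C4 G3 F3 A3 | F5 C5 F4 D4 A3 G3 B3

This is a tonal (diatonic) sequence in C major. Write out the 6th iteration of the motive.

With a 7-note motive the entries are D5, E5, F5, each up a 2nd from the previous.
Extending up a 2nd: G5 → A5 → B5.
From B5 the diatonic shape gives B5 F5 B4 G4 D4 C4 E4.

B5 F5 B4 G4 D4 C4 E4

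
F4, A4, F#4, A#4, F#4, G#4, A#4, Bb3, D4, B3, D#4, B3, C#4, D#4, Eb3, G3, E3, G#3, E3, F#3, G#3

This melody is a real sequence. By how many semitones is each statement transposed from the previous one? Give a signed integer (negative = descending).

Taking 7-note groups, the heads are F4, Bb3, Eb3: the pattern moves down a 5th.
F4 to Bb3 spans -7 semitones.

-7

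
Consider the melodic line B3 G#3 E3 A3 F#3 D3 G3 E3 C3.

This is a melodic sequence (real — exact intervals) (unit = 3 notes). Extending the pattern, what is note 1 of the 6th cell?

With 3-note cells, note 1 of each statement runs B3, A3, G3.
Carrying that down a 2nd forward: F3 → Eb3 → Db3.

Db3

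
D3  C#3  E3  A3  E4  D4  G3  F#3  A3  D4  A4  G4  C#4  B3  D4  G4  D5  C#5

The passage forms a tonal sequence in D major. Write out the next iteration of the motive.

With a 6-note motive the entries are D3, G3, C#4, each up a 4th from the previous.
Statement 4 starts on F#4 and keeps the same diatonic contour: F#4 E4 G4 C#5 G5 F#5.

F#4 E4 G4 C#5 G5 F#5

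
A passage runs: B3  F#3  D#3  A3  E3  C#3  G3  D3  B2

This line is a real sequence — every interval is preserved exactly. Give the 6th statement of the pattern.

With a 3-note motive the entries are B3, A3, G3, each down a 2nd from the previous.
Carrying on: F3 → Eb3 → Db3.
From Db3 the exact shape gives Db3 Ab2 F2.

Db3 Ab2 F2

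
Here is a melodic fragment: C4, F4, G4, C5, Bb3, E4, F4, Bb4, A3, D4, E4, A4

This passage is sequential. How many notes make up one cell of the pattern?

4

Try groups of 4 (3 cells in 12 notes):
C4 F4 G4 C5 | Bb3 E4 F4 Bb4 | A3 D4 E4 A4
Every group is a transposition down a 2nd of the one before; no shorter unit works.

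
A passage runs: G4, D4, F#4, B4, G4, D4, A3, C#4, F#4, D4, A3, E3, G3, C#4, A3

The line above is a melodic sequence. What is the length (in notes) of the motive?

There are 15 notes; a 5-note unit gives 3 cells:
G4 D4 F#4 B4 G4 | D4 A3 C#4 F#4 D4 | A3 E3 G3 C#4 A3
That's a consistent down a 4th shift per cell, and no other grouping gives one.

5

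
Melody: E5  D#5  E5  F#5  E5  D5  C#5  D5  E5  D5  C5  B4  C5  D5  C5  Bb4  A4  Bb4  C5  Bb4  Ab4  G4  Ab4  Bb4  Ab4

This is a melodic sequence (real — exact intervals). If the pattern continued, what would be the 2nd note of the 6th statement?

F4

Grouping in 5s, the 2nd note of each cell is D#5, C#5, B4, A4, G4.
Each moves down a 2nd; the next is F4.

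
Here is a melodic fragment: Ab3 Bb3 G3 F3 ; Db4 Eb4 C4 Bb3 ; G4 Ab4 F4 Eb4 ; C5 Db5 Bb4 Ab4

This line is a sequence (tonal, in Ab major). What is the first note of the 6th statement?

Unit = 4 notes; the statements start on Ab3, Db4, G4, C5, moving up a 4th each time.
Extending the heads up a 4th: F5 → Bb5.

Bb5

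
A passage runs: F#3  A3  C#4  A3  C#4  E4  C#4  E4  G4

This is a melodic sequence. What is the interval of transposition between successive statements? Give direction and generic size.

up a 3rd

With a 3-note motive the entries are F#3, A3, C#4, each up a 3rd from the previous.
F#3 to A3 is up a 3rd.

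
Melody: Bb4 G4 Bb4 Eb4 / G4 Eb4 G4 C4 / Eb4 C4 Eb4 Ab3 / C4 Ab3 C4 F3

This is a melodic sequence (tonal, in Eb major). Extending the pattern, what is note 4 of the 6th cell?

The unit is 4 notes. Position-4 pitches of the 4 shown cells: Eb4, C4, Ab3, F3.
Extending down a 3rd: D3 → Bb2.

Bb2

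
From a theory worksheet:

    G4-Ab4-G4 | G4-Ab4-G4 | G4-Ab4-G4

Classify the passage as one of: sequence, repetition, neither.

Each 3-note cell is identical (G4 Ab4 G4), restated at the same pitch.

repetition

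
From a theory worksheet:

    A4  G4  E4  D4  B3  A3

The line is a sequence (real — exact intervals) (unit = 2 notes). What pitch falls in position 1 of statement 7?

D#2

The unit is 2 notes. Position-1 pitches of the 3 shown cells: A4, E4, B3.
Carrying that down a 4th forward: F#3 → C#3 → G#2 → D#2.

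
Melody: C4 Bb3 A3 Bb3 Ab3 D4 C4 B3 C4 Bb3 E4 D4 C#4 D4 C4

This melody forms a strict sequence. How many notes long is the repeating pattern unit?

5

Try groups of 5 (3 cells in 15 notes):
C4 Bb3 A3 Bb3 Ab3 | D4 C4 B3 C4 Bb3 | E4 D4 C#4 D4 C4
Each cell is the previous one up a 2nd — so the unit is 5 notes.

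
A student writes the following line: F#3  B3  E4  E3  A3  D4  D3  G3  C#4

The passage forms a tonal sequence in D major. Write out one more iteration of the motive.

Taking 3-note groups, the heads are F#3, E3, D3: the pattern moves down a 2nd.
Statement 4 starts on C#3 and keeps the same diatonic contour: C#3 F#3 B3.

C#3 F#3 B3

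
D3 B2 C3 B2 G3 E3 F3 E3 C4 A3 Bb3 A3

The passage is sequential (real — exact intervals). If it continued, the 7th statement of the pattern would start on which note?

With a 4-note motive the entries are D3, G3, C4, each up a 4th from the previous.
Extending the heads up a 4th: F4 → Bb4 → Eb5 → Ab5.

Ab5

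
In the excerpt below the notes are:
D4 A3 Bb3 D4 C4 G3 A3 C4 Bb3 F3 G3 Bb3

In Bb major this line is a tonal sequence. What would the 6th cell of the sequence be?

Unit = 4 notes; the statements start on D4, C4, Bb3, moving down a 2nd each time.
Carrying on: A3 → G3 → F3.
Statement 6 starts on F3 and keeps the same diatonic contour: F3 C3 D3 F3.

F3 C3 D3 F3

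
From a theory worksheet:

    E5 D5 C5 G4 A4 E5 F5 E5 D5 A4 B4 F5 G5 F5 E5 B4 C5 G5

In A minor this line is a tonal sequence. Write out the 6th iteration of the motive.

Taking 6-note groups, the heads are E5, F5, G5: the pattern moves up a 2nd.
Continuing the starts: A5 → B5 → C6.
So cell 6 is C6 B5 A5 E5 F5 C6.

C6 B5 A5 E5 F5 C6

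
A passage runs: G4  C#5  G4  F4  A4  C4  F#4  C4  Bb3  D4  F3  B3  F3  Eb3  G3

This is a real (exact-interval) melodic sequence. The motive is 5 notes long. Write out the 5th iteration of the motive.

Eb2 A2 Eb2 Db2 F2

The 5-note cells begin on G4, C4, F3 — each down a 5th from the last.
Continuing the starts: Bb2 → Eb2.
From Eb2 the exact shape gives Eb2 A2 Eb2 Db2 F2.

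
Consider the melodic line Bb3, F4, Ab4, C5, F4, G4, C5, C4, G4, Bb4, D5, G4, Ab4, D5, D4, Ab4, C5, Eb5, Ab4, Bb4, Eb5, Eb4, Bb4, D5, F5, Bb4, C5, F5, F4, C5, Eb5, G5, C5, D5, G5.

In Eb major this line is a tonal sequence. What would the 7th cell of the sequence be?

Ab4 Eb5 G5 Bb5 Eb5 F5 Bb5

Taking 7-note groups, the heads are Bb3, C4, D4, Eb4, F4: the pattern moves up a 2nd.
Carrying on: G4 → Ab4.
So cell 7 is Ab4 Eb5 G5 Bb5 Eb5 F5 Bb5.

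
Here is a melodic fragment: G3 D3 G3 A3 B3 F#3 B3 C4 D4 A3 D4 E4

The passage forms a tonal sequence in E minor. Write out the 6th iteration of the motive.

C5 G4 C5 D5

With a 4-note motive the entries are G3, B3, D4, each up a 3rd from the previous.
Extending up a 3rd: F#4 → A4 → C5.
From C5 the diatonic shape gives C5 G4 C5 D5.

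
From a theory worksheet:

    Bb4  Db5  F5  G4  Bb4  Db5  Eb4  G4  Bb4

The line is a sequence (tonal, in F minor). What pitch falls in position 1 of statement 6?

F3

The unit is 3 notes. Position-1 pitches of the 3 shown cells: Bb4, G4, Eb4.
Extending down a 3rd: C4 → Ab3 → F3.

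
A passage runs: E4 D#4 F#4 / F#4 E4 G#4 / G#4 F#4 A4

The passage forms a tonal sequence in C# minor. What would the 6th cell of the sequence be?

C#5 B4 D#5

Unit = 3 notes; the statements start on E4, F#4, G#4, moving up a 2nd each time.
Extending up a 2nd: A4 → B4 → C#5.
From C#5 the diatonic shape gives C#5 B4 D#5.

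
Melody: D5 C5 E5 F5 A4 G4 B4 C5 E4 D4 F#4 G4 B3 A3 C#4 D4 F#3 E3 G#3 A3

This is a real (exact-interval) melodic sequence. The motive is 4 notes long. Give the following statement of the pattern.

The 4-note cells begin on D5, A4, E4, B3, F#3 — each down a 4th from the last.
Statement 6 starts on C#3 and keeps the same exact contour: C#3 B2 D#3 E3.

C#3 B2 D#3 E3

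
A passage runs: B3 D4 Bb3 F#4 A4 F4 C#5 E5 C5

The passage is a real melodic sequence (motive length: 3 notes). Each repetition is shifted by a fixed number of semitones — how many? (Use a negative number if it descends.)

Unit = 3 notes; the statements start on B3, F#4, C#5, moving up a 5th each time.
Counting half-steps from B3 to F#4: 7.

7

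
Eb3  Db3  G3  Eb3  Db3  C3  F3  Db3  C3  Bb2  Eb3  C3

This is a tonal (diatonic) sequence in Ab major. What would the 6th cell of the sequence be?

Taking 4-note groups, the heads are Eb3, Db3, C3: the pattern moves down a 2nd.
Extending down a 2nd: Bb2 → Ab2 → G2.
So cell 6 is G2 F2 Bb2 G2.

G2 F2 Bb2 G2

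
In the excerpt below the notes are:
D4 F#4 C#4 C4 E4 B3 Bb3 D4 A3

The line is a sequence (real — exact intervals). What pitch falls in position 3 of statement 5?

With 3-note cells, note 3 of each statement runs C#4, B3, A3.
Carrying that down a 2nd forward: G3 → F3.

F3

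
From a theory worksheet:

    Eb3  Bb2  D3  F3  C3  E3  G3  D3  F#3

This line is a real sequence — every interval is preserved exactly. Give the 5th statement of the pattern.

The 3-note cells begin on Eb3, F3, G3 — each up a 2nd from the last.
Continuing the starts: A3 → B3.
Statement 5 starts on B3 and keeps the same exact contour: B3 F#3 A#3.

B3 F#3 A#3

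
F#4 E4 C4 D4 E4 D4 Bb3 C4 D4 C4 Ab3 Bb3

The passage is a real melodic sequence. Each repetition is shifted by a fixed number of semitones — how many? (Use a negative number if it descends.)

Taking 4-note groups, the heads are F#4, E4, D4: the pattern moves down a 2nd.
F#4→E4 is 64 − 66 = -2 semitones.

-2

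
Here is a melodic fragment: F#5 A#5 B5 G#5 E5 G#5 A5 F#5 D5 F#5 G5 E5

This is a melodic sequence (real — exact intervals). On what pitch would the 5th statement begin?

With a 4-note motive the entries are F#5, E5, D5, each down a 2nd from the previous.
Extending the heads down a 2nd: C5 → Bb4.

Bb4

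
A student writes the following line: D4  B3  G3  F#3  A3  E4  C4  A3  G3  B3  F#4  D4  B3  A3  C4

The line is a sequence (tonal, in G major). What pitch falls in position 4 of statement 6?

D4

With 5-note cells, note 4 of each statement runs F#3, G3, A3.
Each moves up a 2nd. Continuing: B3 → C4 → D4.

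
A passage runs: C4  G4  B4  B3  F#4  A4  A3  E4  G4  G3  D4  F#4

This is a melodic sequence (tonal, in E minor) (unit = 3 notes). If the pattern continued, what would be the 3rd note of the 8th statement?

The unit is 3 notes. Position-3 pitches of the 4 shown cells: B4, A4, G4, F#4.
Extending down a 2nd: E4 → D4 → C4 → B3.

B3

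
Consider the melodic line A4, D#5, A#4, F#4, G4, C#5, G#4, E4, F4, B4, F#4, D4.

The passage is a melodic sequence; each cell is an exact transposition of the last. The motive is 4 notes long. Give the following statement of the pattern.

Eb4 A4 E4 C4

The 4-note cells begin on A4, G4, F4 — each down a 2nd from the last.
So cell 4 is Eb4 A4 E4 C4.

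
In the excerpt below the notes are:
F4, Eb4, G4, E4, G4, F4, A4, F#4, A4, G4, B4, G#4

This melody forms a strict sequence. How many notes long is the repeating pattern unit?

4

There are 12 notes; a 4-note unit gives 3 cells:
F4 Eb4 G4 E4 | G4 F4 A4 F#4 | A4 G4 B4 G#4
Each cell is the previous one up a 2nd — so the unit is 4 notes.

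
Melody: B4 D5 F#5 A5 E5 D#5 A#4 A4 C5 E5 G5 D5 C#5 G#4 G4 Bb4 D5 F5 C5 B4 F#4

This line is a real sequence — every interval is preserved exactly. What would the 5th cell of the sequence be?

The 7-note cells begin on B4, A4, G4 — each down a 2nd from the last.
Extending down a 2nd: F4 → Eb4.
So cell 5 is Eb4 Gb4 Bb4 Db5 Ab4 G4 D4.

Eb4 Gb4 Bb4 Db5 Ab4 G4 D4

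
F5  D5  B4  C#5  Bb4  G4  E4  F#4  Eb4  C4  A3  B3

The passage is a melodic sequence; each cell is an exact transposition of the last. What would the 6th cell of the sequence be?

Unit = 4 notes; the statements start on F5, Bb4, Eb4, moving down a 5th each time.
Carrying on: Ab3 → Db3 → Gb2.
From Gb2 the exact shape gives Gb2 Eb2 C2 D2.

Gb2 Eb2 C2 D2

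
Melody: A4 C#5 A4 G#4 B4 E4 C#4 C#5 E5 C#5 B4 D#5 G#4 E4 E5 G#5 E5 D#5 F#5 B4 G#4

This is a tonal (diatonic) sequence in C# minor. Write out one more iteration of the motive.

G#5 B5 G#5 F#5 A5 D#5 B4

With a 7-note motive the entries are A4, C#5, E5, each up a 3rd from the previous.
So cell 4 is G#5 B5 G#5 F#5 A5 D#5 B4.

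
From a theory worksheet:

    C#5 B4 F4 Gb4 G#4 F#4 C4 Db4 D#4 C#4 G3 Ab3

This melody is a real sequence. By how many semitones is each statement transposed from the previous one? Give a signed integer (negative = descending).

Unit = 4 notes; the statements start on C#5, G#4, D#4, moving down a 4th each time.
C#5→G#4 is 68 − 73 = -5 semitones.

-5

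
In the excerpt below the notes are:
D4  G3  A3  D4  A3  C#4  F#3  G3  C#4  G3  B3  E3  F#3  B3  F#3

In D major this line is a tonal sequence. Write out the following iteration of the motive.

The 5-note cells begin on D4, C#4, B3 — each down a 2nd from the last.
So cell 4 is A3 D3 E3 A3 E3.

A3 D3 E3 A3 E3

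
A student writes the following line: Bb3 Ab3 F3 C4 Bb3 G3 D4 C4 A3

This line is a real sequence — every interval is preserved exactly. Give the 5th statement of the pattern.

Unit = 3 notes; the statements start on Bb3, C4, D4, moving up a 2nd each time.
Carrying on: E4 → F#4.
So cell 5 is F#4 E4 C#4.

F#4 E4 C#4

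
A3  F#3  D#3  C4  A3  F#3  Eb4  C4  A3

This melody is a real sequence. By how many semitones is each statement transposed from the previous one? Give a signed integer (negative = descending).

The 3-note cells begin on A3, C4, Eb4 — each up a 3rd from the last.
Counting half-steps from A3 to C4: 3.

3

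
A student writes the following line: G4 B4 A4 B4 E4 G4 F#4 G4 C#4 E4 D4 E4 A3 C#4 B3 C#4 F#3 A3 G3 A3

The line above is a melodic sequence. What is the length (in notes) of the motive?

4

There are 20 notes; a 4-note unit gives 5 cells:
G4 B4 A4 B4 | E4 G4 F#4 G4 | C#4 E4 D4 E4 | A3 C#4 B3 C#4 | F#3 A3 G3 A3
Every group is a transposition down a 3rd of the one before; no shorter unit works.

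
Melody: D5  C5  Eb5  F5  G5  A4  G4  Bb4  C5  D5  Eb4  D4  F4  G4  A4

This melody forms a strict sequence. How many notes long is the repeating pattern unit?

5

Try groups of 5 (3 cells in 15 notes):
D5 C5 Eb5 F5 G5 | A4 G4 Bb4 C5 D5 | Eb4 D4 F4 G4 A4
Every group is a transposition down a 4th of the one before; no shorter unit works.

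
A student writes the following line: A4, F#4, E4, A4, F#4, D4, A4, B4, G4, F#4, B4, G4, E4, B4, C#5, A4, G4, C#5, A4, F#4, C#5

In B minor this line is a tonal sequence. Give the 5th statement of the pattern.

E5 C#5 B4 E5 C#5 A4 E5

The 7-note cells begin on A4, B4, C#5 — each up a 2nd from the last.
Extending up a 2nd: D5 → E5.
So cell 5 is E5 C#5 B4 E5 C#5 A4 E5.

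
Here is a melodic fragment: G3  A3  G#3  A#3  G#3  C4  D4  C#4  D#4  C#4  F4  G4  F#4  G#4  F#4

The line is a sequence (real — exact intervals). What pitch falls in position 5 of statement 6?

A5

With 5-note cells, note 5 of each statement runs G#3, C#4, F#4.
Carrying that up a 4th forward: B4 → E5 → A5.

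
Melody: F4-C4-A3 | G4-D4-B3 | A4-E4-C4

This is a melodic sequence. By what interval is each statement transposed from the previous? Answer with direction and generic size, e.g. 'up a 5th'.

up a 2nd

Taking 3-note groups, the heads are F4, G4, A4: the pattern moves up a 2nd.
From F4 to G4: up a 2nd.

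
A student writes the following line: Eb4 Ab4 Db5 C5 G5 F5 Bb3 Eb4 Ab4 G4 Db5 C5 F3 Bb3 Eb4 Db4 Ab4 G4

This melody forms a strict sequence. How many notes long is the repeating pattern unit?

There are 18 notes; a 6-note unit gives 3 cells:
Eb4 Ab4 Db5 C5 G5 F5 | Bb3 Eb4 Ab4 G4 Db5 C5 | F3 Bb3 Eb4 Db4 Ab4 G4
Each cell is the previous one down a 4th — so the unit is 6 notes.

6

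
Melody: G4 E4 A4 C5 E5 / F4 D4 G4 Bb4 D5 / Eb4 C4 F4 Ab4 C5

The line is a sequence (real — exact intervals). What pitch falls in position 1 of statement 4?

Grouping in 5s, the 1st note of each cell is G4, F4, Eb4.
Each moves down a 2nd; the next is Db4.

Db4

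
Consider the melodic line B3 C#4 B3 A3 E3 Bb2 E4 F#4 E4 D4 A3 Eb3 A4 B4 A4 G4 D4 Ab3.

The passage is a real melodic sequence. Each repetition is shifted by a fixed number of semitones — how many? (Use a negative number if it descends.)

5

With a 6-note motive the entries are B3, E4, A4, each up a 4th from the previous.
Counting half-steps from B3 to E4: 5.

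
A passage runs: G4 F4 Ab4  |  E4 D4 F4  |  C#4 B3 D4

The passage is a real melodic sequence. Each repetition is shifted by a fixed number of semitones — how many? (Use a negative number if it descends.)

Unit = 3 notes; the statements start on G4, E4, C#4, moving down a 3rd each time.
G4→E4 is 64 − 67 = -3 semitones.

-3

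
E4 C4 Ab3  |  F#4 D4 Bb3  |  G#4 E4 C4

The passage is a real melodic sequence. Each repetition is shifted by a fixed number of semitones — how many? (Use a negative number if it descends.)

With a 3-note motive the entries are E4, F#4, G#4, each up a 2nd from the previous.
E4→F#4 is 66 − 64 = 2 semitones.

2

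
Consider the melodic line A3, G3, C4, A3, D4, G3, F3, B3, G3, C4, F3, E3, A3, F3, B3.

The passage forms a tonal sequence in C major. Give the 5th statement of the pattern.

Taking 5-note groups, the heads are A3, G3, F3: the pattern moves down a 2nd.
Extending down a 2nd: E3 → D3.
From D3 the diatonic shape gives D3 C3 F3 D3 G3.

D3 C3 F3 D3 G3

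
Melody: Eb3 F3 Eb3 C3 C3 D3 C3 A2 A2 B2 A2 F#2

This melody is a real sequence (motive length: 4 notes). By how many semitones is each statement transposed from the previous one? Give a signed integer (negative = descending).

-3

The 4-note cells begin on Eb3, C3, A2 — each down a 3rd from the last.
Eb3 to C3 spans -3 semitones.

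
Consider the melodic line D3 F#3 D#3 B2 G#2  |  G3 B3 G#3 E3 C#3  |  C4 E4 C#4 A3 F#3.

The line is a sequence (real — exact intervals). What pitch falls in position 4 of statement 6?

Grouping in 5s, the 4th note of each cell is B2, E3, A3.
Each moves up a 4th. Continuing: D4 → G4 → C5.

C5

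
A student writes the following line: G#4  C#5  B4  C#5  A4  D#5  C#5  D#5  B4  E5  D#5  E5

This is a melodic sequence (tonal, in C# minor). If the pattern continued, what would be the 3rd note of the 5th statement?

F#5

With 4-note cells, note 3 of each statement runs B4, C#5, D#5.
Extending up a 2nd: E5 → F#5.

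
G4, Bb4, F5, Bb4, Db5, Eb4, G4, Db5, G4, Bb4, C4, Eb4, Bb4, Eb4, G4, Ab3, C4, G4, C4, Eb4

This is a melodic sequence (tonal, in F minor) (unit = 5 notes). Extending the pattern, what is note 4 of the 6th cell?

The unit is 5 notes. Position-4 pitches of the 4 shown cells: Bb4, G4, Eb4, C4.
Extending down a 3rd: Ab3 → F3.

F3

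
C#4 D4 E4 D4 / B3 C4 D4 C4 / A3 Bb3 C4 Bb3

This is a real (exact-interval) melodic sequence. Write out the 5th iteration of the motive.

F3 Gb3 Ab3 Gb3

With a 4-note motive the entries are C#4, B3, A3, each down a 2nd from the previous.
Continuing the starts: G3 → F3.
From F3 the exact shape gives F3 Gb3 Ab3 Gb3.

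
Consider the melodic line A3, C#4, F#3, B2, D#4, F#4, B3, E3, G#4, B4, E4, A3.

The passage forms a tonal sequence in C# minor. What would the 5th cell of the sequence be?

F#5 A5 D#5 G#4

Taking 4-note groups, the heads are A3, D#4, G#4: the pattern moves up a 4th.
Continuing the starts: C#5 → F#5.
From F#5 the diatonic shape gives F#5 A5 D#5 G#4.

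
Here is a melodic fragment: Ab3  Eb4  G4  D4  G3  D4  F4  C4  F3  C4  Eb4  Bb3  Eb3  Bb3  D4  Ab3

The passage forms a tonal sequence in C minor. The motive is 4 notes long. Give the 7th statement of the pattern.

Bb2 F3 Ab3 Eb3

Taking 4-note groups, the heads are Ab3, G3, F3, Eb3: the pattern moves down a 2nd.
Carrying on: D3 → C3 → Bb2.
So cell 7 is Bb2 F3 Ab3 Eb3.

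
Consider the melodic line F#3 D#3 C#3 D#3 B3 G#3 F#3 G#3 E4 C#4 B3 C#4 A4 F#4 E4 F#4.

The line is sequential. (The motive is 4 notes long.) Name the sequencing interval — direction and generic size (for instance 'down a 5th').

up a 4th

With a 4-note motive the entries are F#3, B3, E4, A4, each up a 4th from the previous.
From F#3 to B3: up a 4th.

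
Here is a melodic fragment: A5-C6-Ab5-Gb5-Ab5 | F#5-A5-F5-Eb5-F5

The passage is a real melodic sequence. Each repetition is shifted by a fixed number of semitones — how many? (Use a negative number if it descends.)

-3

The 5-note cells begin on A5, F#5 — each down a 3rd from the last.
Counting half-steps from A5 to F#5: -3.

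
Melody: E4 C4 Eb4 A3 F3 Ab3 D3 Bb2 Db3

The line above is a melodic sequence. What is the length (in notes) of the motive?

Try groups of 3 (3 cells in 9 notes):
E4 C4 Eb4 | A3 F3 Ab3 | D3 Bb2 Db3
Each cell is the previous one down a 5th — so the unit is 3 notes.

3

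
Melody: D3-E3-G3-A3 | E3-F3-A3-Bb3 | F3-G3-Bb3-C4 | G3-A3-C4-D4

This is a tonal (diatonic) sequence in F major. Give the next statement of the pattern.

With a 4-note motive the entries are D3, E3, F3, G3, each up a 2nd from the previous.
So cell 5 is A3 Bb3 D4 E4.

A3 Bb3 D4 E4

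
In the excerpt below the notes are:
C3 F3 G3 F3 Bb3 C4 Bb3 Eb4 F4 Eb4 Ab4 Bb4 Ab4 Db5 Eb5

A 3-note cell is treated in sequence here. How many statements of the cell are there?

15 notes in groups of 3 gives 15/3 = 5 statements.
Starts: C3, F3, Bb3, Eb4, Ab4 — each up a 4th.

5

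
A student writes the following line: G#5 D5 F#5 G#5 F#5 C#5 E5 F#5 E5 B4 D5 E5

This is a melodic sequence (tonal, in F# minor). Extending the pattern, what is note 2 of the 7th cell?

E4

With 4-note cells, note 2 of each statement runs D5, C#5, B4.
Each moves down a 2nd. Continuing: A4 → G#4 → F#4 → E4.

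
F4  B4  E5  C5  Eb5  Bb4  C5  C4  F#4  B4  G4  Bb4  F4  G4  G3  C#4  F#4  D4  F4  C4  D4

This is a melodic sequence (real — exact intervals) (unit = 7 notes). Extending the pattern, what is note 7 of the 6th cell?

Grouping in 7s, the 7th note of each cell is C5, G4, D4.
Each moves down a 4th. Continuing: A3 → E3 → B2.

B2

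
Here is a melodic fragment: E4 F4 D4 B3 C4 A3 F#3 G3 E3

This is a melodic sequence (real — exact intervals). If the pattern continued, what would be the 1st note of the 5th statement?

With 3-note cells, note 1 of each statement runs E4, B3, F#3.
Each moves down a 4th. Continuing: C#3 → G#2.

G#2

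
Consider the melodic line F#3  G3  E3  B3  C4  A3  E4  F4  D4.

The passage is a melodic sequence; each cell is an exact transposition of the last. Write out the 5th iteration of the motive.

D5 Eb5 C5

Unit = 3 notes; the statements start on F#3, B3, E4, moving up a 4th each time.
Extending up a 4th: A4 → D5.
Statement 5 starts on D5 and keeps the same exact contour: D5 Eb5 C5.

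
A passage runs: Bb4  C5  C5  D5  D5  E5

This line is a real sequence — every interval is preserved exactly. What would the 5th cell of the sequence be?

The 2-note cells begin on Bb4, C5, D5 — each up a 2nd from the last.
Carrying on: E5 → F#5.
So cell 5 is F#5 G#5.

F#5 G#5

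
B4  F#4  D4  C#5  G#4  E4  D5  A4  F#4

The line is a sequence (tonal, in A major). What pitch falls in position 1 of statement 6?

G#5

With 3-note cells, note 1 of each statement runs B4, C#5, D5.
Extending up a 2nd: E5 → F#5 → G#5.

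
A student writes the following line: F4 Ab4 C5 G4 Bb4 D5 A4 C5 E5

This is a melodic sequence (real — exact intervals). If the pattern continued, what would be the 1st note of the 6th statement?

D#5

Grouping in 3s, the 1st note of each cell is F4, G4, A4.
Carrying that up a 2nd forward: B4 → C#5 → D#5.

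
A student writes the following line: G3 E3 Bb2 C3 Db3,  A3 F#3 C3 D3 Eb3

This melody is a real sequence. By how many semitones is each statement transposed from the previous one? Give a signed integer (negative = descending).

2

With a 5-note motive the entries are G3, A3, each up a 2nd from the previous.
G3 to A3 spans +2 semitones.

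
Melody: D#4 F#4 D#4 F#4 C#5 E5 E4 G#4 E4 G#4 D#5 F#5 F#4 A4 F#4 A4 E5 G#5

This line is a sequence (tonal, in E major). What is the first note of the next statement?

G#4

The 6-note cells begin on D#4, E4, F#4 — each up a 2nd from the last.
One more step up a 2nd gives G#4.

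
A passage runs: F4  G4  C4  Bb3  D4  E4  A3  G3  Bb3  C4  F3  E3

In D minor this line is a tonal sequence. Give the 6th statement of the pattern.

With a 4-note motive the entries are F4, D4, Bb3, each down a 3rd from the previous.
Extending down a 3rd: G3 → E3 → C3.
So cell 6 is C3 D3 G2 F2.

C3 D3 G2 F2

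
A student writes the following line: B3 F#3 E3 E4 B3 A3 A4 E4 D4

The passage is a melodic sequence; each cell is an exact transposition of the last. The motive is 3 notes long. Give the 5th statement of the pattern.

G5 D5 C5

With a 3-note motive the entries are B3, E4, A4, each up a 4th from the previous.
Carrying on: D5 → G5.
So cell 5 is G5 D5 C5.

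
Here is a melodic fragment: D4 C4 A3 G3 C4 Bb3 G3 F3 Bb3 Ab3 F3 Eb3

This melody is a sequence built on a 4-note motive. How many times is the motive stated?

12 notes in groups of 4 gives 12/4 = 3 statements.
Starts: D4, C4, Bb3 — each down a 2nd.

3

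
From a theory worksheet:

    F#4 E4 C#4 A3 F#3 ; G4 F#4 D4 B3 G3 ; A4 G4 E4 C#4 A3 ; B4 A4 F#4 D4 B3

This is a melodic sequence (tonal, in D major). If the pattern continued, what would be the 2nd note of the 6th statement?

With 5-note cells, note 2 of each statement runs E4, F#4, G4, A4.
Extending up a 2nd: B4 → C#5.

C#5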